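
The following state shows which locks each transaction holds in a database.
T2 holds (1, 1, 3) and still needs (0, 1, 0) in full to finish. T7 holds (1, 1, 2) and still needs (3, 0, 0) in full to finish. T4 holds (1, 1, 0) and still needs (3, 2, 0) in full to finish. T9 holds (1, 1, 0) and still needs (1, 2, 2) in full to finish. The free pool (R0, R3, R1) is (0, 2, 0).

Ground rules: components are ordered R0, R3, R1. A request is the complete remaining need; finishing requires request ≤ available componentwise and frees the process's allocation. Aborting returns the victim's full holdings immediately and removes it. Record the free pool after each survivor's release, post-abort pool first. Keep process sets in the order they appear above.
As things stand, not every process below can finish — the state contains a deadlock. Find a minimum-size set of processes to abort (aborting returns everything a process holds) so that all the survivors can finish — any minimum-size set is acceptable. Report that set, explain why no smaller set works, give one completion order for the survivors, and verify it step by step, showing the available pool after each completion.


The answer: abort T7.
Key observation: no ordering could ever have run T4 before the abort of T7; with (1, 1, 2) back in the pool it fits at step 3.
No smaller set exists: with zero aborts the deadlock remains.
One survivor order: T2, T9, T4. Check, step by step (post-abort pool first):
  pool = (1, 3, 2)
  run T2 (needs (0, 1, 0), free (1, 3, 2)); after release of (1, 1, 3) the pool is (2, 4, 5)
  run T9 (needs (1, 2, 2), free (2, 4, 5)); after release of (1, 1, 0) the pool is (3, 5, 5)
  run T4 (needs (3, 2, 0), free (3, 5, 5)); after release of (1, 1, 0) the pool is (4, 6, 5)


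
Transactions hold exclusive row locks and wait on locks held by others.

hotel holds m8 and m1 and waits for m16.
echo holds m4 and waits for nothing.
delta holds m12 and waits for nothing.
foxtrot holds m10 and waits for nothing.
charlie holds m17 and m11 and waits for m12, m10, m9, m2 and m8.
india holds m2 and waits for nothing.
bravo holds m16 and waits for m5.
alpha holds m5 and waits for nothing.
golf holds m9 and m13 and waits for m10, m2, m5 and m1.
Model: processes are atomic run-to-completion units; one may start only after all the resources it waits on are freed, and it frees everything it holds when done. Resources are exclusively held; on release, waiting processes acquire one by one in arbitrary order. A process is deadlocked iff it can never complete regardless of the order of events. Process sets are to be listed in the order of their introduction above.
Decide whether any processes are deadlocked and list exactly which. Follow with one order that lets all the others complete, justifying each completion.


No process is deadlocked.
Key observation: every chain of waits terminates; starting from the processes that wait on nothing, all the rest unlock in turn.
A valid finishing order for the others: india, foxtrot, alpha, bravo, echo, delta, hotel, golf, charlie.
Check, step by step:
  india waits on nothing -> runs at once and releases m2
  foxtrot waits on nothing -> runs at once and releases m10
  alpha waits on nothing -> runs at once and releases m5
  bravo waits on m5 — all released -> runs and releases m16
  echo waits on nothing -> runs at once and releases m4
  delta waits on nothing -> runs at once and releases m12
  hotel waits on m16 — all released -> runs and releases m8 and m1
  golf waits on m10, m2, m5 and m1 — all released -> runs and releases m9 and m13
  charlie waits on m12, m10, m9, m2 and m8 — all released -> runs and releases m17 and m11


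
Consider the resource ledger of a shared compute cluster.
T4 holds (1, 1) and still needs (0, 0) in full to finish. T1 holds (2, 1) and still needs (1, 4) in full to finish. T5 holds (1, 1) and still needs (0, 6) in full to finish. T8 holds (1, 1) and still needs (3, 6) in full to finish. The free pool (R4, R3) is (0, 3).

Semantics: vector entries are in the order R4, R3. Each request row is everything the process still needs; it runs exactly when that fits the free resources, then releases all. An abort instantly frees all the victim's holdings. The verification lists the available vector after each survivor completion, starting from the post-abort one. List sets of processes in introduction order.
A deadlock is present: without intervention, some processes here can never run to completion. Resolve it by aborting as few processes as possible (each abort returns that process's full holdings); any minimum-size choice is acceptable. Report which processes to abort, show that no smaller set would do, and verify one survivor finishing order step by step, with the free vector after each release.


Abort T5.
Key observation: the deadlocked T8 becomes finishable only because T5 released (1, 1); it completes at step 3 below.
No smaller set exists: with zero aborts the deadlock remains.
The survivors complete as T4, T1, T8. Check, step by step (starting from the post-abort pool):
  pool = (1, 4)
  T4: need (0, 0) fits (1, 4); releases (1, 1), pool now (2, 5)
  T1: need (1, 4) fits (2, 5); releases (2, 1), pool now (4, 6)
  T8: need (3, 6) fits (4, 6); releases (1, 1), pool now (5, 7)


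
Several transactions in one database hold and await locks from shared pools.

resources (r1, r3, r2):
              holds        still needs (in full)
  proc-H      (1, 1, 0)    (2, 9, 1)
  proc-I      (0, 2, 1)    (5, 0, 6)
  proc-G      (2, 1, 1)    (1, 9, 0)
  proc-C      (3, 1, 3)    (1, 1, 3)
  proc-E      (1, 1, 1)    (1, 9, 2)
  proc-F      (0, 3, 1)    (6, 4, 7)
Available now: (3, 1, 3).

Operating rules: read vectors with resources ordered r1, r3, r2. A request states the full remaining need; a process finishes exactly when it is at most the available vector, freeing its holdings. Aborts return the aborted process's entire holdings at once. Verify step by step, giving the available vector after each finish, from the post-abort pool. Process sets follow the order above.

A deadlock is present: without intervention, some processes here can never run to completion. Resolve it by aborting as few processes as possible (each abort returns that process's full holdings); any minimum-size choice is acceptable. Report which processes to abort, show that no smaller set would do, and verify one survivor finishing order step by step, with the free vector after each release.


Abort proc-H and proc-E.
Key observation: proc-G was stuck for good until proc-H and proc-E gave back (2, 2, 1); in the order shown it finishes at step 4.
Why nothing smaller works — every single abort fails: proc-H alone leaves proc-G blocked (short on r3); proc-I alone leaves proc-H blocked (short on r3); proc-G alone leaves proc-H blocked (short on r3); proc-C alone leaves proc-H blocked (short on r3); proc-E alone leaves proc-H blocked (short on r3); proc-F alone leaves proc-H blocked (short on r3).
The survivors complete as proc-C, proc-F, proc-I, proc-G. Verifying each step (starting from the post-abort pool):
  pool = (5, 3, 4)
  proc-C needs (1, 1, 3) <= (5, 3, 4) -> finishes; pool += (3, 1, 3) = (8, 4, 7)
  proc-F needs (6, 4, 7) <= (8, 4, 7) -> finishes; pool += (0, 3, 1) = (8, 7, 8)
  proc-I needs (5, 0, 6) <= (8, 7, 8) -> finishes; pool += (0, 2, 1) = (8, 9, 9)
  proc-G needs (1, 9, 0) <= (8, 9, 9) -> finishes; pool += (2, 1, 1) = (10, 10, 10)


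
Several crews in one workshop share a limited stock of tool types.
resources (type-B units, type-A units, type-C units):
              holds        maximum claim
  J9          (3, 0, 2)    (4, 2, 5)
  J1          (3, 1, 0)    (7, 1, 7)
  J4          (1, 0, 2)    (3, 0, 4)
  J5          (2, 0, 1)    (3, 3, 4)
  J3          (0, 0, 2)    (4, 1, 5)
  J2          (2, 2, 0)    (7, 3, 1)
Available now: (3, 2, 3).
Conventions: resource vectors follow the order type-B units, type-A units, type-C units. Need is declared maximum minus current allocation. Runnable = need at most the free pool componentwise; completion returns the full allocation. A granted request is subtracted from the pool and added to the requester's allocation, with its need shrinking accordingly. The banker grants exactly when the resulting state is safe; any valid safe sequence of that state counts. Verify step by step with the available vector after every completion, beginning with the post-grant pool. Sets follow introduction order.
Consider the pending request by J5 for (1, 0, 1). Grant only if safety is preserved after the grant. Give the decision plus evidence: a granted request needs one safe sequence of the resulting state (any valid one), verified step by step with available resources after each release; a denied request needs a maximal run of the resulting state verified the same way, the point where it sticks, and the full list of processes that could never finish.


GRANT — the state after the grant stays safe, e.g. via J4, J9, J3, J2, J1, J5.
Key observation: the transfer keeps a workable pool ((2, 2, 2)); J4 starts the safe sequence.
Step-by-step check of the post-grant state:
  pool = (2, 2, 2)
  J4: need (2, 0, 2) fits (2, 2, 2); releases (1, 0, 2), pool now (3, 2, 4)
  J9: need (1, 2, 3) fits (3, 2, 4); releases (3, 0, 2), pool now (6, 2, 6)
  J3: need (4, 1, 3) fits (6, 2, 6); releases (0, 0, 2), pool now (6, 2, 8)
  J2: need (5, 1, 1) fits (6, 2, 8); releases (2, 2, 0), pool now (8, 4, 8)
  J1: need (4, 0, 7) fits (8, 4, 8); releases (3, 1, 0), pool now (11, 5, 8)
  J5: need (0, 3, 2) fits (11, 5, 8); releases (3, 0, 2), pool now (14, 5, 10)


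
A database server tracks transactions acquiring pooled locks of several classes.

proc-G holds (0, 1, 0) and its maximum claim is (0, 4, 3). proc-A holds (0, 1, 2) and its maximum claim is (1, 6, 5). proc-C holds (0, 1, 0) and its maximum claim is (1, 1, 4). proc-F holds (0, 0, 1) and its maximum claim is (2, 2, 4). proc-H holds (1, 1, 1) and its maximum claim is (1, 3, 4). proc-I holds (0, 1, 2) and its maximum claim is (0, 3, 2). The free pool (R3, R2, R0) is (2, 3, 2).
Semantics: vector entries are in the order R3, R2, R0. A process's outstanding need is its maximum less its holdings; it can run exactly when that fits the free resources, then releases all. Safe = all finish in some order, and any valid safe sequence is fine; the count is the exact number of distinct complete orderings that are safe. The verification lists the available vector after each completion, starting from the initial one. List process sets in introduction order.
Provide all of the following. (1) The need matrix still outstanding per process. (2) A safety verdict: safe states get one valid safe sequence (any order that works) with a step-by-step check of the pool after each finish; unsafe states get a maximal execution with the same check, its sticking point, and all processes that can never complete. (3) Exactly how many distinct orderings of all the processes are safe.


(1) Outstanding need per process (order R3, R2, R0):
  proc-G: (0, 3, 3)
  proc-A: (1, 5, 3)
  proc-C: (1, 0, 4)
  proc-F: (2, 2, 3)
  proc-H: (0, 2, 3)
  proc-I: (0, 2, 0)
(2) SAFE, for example via the order proc-I, proc-H, proc-C, proc-A, proc-G, proc-F.
Key observation: no step in this order meets a requested resource exactly; the smallest headroom is 1, first reached at proc-I (need (0, 2, 0), pool (2, 3, 2)).
Step-by-step check:
  pool = (2, 3, 2)
  proc-I needs (0, 2, 0) <= (2, 3, 2) -> finishes; pool += (0, 1, 2) = (2, 4, 4)
  proc-H needs (0, 2, 3) <= (2, 4, 4) -> finishes; pool += (1, 1, 1) = (3, 5, 5)
  proc-C needs (1, 0, 4) <= (3, 5, 5) -> finishes; pool += (0, 1, 0) = (3, 6, 5)
  proc-A needs (1, 5, 3) <= (3, 6, 5) -> finishes; pool += (0, 1, 2) = (3, 7, 7)
  proc-G needs (0, 3, 3) <= (3, 7, 7) -> finishes; pool += (0, 1, 0) = (3, 8, 7)
  proc-F needs (2, 2, 3) <= (3, 8, 7) -> finishes; pool += (0, 0, 1) = (3, 8, 8)
(3) Exactly 90 of the possible complete orderings are safe sequences.


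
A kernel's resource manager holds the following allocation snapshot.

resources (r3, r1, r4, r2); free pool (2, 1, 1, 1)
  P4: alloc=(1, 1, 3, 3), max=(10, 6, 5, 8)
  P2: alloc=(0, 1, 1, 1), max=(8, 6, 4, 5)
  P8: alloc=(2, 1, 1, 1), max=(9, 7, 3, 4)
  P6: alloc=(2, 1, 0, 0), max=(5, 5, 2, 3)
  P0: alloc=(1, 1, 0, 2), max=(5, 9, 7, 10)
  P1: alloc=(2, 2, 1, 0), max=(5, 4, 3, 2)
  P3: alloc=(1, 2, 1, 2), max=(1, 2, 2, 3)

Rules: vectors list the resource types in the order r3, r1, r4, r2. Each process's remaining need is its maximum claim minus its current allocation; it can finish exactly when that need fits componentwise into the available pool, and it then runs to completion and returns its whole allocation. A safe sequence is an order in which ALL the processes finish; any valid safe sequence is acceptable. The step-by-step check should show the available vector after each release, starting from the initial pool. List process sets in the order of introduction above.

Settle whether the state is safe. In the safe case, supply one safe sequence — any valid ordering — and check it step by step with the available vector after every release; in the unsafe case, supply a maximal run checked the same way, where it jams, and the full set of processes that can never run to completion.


SAFE, for example via the order P3, P1, P6, P8, P2, P4, P0.
Key observation: P3 is the earliest step where a requested resource binds exactly: need (0, 0, 1, 1), pool (2, 1, 1, 1) at its turn.
Verifying each step:
  pool = (2, 1, 1, 1)
  P3 needs (0, 0, 1, 1) <= (2, 1, 1, 1) -> finishes; pool += (1, 2, 1, 2) = (3, 3, 2, 3)
  P1 needs (3, 2, 2, 2) <= (3, 3, 2, 3) -> finishes; pool += (2, 2, 1, 0) = (5, 5, 3, 3)
  P6 needs (3, 4, 2, 3) <= (5, 5, 3, 3) -> finishes; pool += (2, 1, 0, 0) = (7, 6, 3, 3)
  P8 needs (7, 6, 2, 3) <= (7, 6, 3, 3) -> finishes; pool += (2, 1, 1, 1) = (9, 7, 4, 4)
  P2 needs (8, 5, 3, 4) <= (9, 7, 4, 4) -> finishes; pool += (0, 1, 1, 1) = (9, 8, 5, 5)
  P4 needs (9, 5, 2, 5) <= (9, 8, 5, 5) -> finishes; pool += (1, 1, 3, 3) = (10, 9, 8, 8)
  P0 needs (4, 8, 7, 8) <= (10, 9, 8, 8) -> finishes; pool += (1, 1, 0, 2) = (11, 10, 8, 10)


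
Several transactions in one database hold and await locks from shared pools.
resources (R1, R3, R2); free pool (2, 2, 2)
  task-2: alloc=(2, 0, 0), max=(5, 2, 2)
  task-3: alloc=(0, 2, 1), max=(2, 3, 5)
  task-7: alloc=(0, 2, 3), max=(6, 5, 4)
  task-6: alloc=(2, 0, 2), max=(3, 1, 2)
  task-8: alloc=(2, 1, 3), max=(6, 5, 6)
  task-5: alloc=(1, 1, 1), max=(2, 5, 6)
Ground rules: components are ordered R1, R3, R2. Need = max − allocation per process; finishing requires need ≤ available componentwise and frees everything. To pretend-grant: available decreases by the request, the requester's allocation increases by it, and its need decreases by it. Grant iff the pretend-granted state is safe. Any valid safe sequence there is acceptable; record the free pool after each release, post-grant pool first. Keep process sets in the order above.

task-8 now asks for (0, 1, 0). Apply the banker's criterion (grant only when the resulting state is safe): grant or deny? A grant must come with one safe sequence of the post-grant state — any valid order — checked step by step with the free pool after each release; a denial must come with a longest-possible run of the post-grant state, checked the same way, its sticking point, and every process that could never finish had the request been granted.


GRANT. The post-grant state is safe; one safe sequence: task-6, task-3, task-2, task-7, task-5, task-8.
Key observation: post-grant, (2, 1, 2) remains, and an order beginning with task-6 completes everyone.
Check on the post-grant state, step by step:
  pool = (2, 1, 2)
  task-6: need (1, 1, 0) fits (2, 1, 2); releases (2, 0, 2), pool now (4, 1, 4)
  task-3: need (2, 1, 4) fits (4, 1, 4); releases (0, 2, 1), pool now (4, 3, 5)
  task-2: need (3, 2, 2) fits (4, 3, 5); releases (2, 0, 0), pool now (6, 3, 5)
  task-7: need (6, 3, 1) fits (6, 3, 5); releases (0, 2, 3), pool now (6, 5, 8)
  task-5: need (1, 4, 5) fits (6, 5, 8); releases (1, 1, 1), pool now (7, 6, 9)
  task-8: need (4, 3, 3) fits (7, 6, 9); releases (2, 2, 3), pool now (9, 8, 12)


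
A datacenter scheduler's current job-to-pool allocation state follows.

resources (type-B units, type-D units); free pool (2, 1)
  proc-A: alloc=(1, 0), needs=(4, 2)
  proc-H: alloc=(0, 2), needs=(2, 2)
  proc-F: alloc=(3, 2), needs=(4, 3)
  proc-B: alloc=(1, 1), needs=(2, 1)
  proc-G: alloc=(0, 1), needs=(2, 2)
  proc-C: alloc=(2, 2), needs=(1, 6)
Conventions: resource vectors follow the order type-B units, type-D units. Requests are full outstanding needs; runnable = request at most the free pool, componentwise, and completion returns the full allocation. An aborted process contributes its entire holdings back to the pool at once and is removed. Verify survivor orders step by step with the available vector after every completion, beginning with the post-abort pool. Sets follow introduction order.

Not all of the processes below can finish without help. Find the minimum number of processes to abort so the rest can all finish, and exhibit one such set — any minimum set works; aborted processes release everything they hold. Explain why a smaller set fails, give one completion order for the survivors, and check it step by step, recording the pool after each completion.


The answer: abort proc-A.
Key observation: before aborting proc-A, proc-F was permanently blocked — no order could ever run it; afterwards it completes at step 3.
Why nothing smaller works: aborting no one leaves the state deadlocked as given.
One survivor order: proc-B, proc-H, proc-F, proc-C, proc-G. Check, step by step (post-abort pool first):
  pool = (3, 1)
  proc-B: need (2, 1) fits (3, 1); releases (1, 1), pool now (4, 2)
  proc-H: need (2, 2) fits (4, 2); releases (0, 2), pool now (4, 4)
  proc-F: need (4, 3) fits (4, 4); releases (3, 2), pool now (7, 6)
  proc-C: need (1, 6) fits (7, 6); releases (2, 2), pool now (9, 8)
  proc-G: need (2, 2) fits (9, 8); releases (0, 1), pool now (9, 9)


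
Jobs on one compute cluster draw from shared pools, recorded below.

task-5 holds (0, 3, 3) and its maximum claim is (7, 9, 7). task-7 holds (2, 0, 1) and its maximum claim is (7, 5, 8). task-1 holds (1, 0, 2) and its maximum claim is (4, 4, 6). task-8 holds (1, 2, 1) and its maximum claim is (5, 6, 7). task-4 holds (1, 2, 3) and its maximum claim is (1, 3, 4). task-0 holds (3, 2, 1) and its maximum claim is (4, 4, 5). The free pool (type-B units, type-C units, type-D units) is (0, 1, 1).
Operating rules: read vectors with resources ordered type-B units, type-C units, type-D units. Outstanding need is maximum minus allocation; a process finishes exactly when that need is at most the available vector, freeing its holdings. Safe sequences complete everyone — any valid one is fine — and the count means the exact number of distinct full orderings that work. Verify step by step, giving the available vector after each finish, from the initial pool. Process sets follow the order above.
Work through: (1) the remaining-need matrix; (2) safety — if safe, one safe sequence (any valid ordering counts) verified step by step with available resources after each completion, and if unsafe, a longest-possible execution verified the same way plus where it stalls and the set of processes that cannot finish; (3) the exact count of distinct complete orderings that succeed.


(1) Outstanding need per process (order type-B units, type-C units, type-D units):
  task-5: (7, 6, 4)
  task-7: (5, 5, 7)
  task-1: (3, 4, 4)
  task-8: (4, 4, 6)
  task-4: (0, 1, 1)
  task-0: (1, 2, 4)
(2) The state is SAFE; one workable sequence: task-4, task-0, task-1, task-7, task-8, task-5.
Key observation: the order's first zero-slack moment is task-4 ((0, 1, 1) needed, (0, 1, 1) free — a requested resource with nothing to spare).
Check, step by step:
  pool = (0, 1, 1)
  task-4: need (0, 1, 1) fits (0, 1, 1); releases (1, 2, 3), pool now (1, 3, 4)
  task-0: need (1, 2, 4) fits (1, 3, 4); releases (3, 2, 1), pool now (4, 5, 5)
  task-1: need (3, 4, 4) fits (4, 5, 5); releases (1, 0, 2), pool now (5, 5, 7)
  task-7: need (5, 5, 7) fits (5, 5, 7); releases (2, 0, 1), pool now (7, 5, 8)
  task-8: need (4, 4, 6) fits (7, 5, 8); releases (1, 2, 1), pool now (8, 7, 9)
  task-5: need (7, 6, 4) fits (8, 7, 9); releases (0, 3, 3), pool now (8, 10, 12)
(3) Precisely 2 of the possible complete orderings are safe sequences.


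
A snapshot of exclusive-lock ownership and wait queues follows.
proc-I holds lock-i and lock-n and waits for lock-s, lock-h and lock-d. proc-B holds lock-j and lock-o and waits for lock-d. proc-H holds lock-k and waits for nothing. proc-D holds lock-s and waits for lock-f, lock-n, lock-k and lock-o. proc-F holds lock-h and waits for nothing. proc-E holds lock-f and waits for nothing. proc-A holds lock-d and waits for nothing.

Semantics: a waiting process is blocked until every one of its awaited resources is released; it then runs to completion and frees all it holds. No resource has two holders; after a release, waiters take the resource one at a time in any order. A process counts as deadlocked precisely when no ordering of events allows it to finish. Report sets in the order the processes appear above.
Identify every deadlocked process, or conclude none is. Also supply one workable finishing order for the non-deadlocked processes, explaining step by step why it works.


Deadlocked set: proc-I and proc-D.
Key observation: the cycle proc-I -> proc-D -> proc-I can never break — each member waits on the next; no other process is dragged down with it.
A valid finishing order for the others: proc-H, proc-A, proc-E, proc-B, proc-F.
Step-by-step check:
  proc-H waits on nothing -> runs at once and releases lock-k
  proc-A waits on nothing -> runs at once and releases lock-d
  proc-E waits on nothing -> runs at once and releases lock-f
  proc-B waits on lock-d — all released -> runs and releases lock-j and lock-o
  proc-F waits on nothing -> runs at once and releases lock-h


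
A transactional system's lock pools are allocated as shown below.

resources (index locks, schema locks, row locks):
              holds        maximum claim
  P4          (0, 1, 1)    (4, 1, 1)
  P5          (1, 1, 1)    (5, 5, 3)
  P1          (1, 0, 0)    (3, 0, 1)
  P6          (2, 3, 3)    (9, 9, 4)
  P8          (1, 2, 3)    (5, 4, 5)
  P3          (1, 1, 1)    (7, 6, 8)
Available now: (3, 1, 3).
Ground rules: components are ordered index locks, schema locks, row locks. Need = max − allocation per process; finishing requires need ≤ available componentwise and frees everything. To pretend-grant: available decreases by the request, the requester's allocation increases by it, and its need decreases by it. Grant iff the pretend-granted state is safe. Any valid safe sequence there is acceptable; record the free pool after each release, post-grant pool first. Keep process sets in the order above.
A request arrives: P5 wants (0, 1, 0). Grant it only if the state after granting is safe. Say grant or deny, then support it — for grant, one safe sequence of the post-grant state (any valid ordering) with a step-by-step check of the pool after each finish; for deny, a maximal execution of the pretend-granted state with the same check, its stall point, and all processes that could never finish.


DENY. Granting would leave the state unsafe.
Key observation: even finishing P1, P4 leaves just (4, 1, 4) free — too little schema locks for any of the remaining processes.
Pretend the grant happened; the run P1, P4 goes as far as possible. Walking it through:
  pool = (3, 0, 3)
  run P1 (needs (2, 0, 1), free (3, 0, 3)); after release of (1, 0, 0) the pool is (4, 0, 3)
  run P4 (needs (4, 0, 0), free (4, 0, 3)); after release of (0, 1, 1) the pool is (4, 1, 4)
  blocked: P5 wants (4, 3, 2), pool (4, 1, 4) — not enough schema locks
  blocked: P6 wants (7, 6, 1), pool (4, 1, 4) — not enough index locks and schema locks
  blocked: P8 wants (4, 2, 2), pool (4, 1, 4) — not enough schema locks
  blocked: P3 wants (6, 5, 7), pool (4, 1, 4) — not enough index locks, schema locks and row locks
Processes that could never finish after the grant: P5, P6, P8 and P3.


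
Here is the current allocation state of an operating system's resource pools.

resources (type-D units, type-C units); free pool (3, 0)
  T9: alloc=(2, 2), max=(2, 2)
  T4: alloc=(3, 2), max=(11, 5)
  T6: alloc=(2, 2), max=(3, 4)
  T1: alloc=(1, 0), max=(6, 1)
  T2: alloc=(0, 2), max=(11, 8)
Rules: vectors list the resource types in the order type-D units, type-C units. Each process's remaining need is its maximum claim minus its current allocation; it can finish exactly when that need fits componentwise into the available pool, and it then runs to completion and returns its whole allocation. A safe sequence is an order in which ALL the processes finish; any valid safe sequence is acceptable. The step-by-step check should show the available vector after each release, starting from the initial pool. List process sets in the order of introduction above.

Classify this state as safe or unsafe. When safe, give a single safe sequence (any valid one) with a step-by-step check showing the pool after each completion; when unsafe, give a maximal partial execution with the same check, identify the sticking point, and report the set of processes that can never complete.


The state is SAFE; one workable sequence: T9, T6, T1, T4, T2.
Key observation: the order's first zero-slack moment is T6 ((1, 2) needed, (5, 2) free — a requested resource with nothing to spare).
Verifying each step:
  pool = (3, 0)
  T9 needs (0, 0) <= (3, 0) -> finishes; pool += (2, 2) = (5, 2)
  T6 needs (1, 2) <= (5, 2) -> finishes; pool += (2, 2) = (7, 4)
  T1 needs (5, 1) <= (7, 4) -> finishes; pool += (1, 0) = (8, 4)
  T4 needs (8, 3) <= (8, 4) -> finishes; pool += (3, 2) = (11, 6)
  T2 needs (11, 6) <= (11, 6) -> finishes; pool += (0, 2) = (11, 8)


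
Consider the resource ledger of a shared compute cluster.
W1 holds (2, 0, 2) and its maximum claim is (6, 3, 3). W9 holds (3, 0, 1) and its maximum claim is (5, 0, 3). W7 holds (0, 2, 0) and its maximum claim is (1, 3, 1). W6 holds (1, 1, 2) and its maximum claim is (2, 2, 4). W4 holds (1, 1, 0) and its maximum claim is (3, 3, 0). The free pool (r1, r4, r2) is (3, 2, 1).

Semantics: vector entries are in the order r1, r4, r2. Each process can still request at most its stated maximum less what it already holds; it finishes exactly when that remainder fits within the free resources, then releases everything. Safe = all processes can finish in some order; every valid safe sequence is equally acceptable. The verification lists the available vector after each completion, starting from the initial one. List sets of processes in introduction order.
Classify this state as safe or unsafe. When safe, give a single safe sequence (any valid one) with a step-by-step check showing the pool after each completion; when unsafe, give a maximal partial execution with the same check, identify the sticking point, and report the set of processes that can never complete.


The state is SAFE; one workable sequence: W7, W4, W1, W6, W9.
Key observation: W7 is the earliest step where a requested resource binds exactly: need (1, 1, 1), pool (3, 2, 1) at its turn.
Check, step by step:
  pool = (3, 2, 1)
  run W7 (needs (1, 1, 1), free (3, 2, 1)); after release of (0, 2, 0) the pool is (3, 4, 1)
  run W4 (needs (2, 2, 0), free (3, 4, 1)); after release of (1, 1, 0) the pool is (4, 5, 1)
  run W1 (needs (4, 3, 1), free (4, 5, 1)); after release of (2, 0, 2) the pool is (6, 5, 3)
  run W6 (needs (1, 1, 2), free (6, 5, 3)); after release of (1, 1, 2) the pool is (7, 6, 5)
  run W9 (needs (2, 0, 2), free (7, 6, 5)); after release of (3, 0, 1) the pool is (10, 6, 6)


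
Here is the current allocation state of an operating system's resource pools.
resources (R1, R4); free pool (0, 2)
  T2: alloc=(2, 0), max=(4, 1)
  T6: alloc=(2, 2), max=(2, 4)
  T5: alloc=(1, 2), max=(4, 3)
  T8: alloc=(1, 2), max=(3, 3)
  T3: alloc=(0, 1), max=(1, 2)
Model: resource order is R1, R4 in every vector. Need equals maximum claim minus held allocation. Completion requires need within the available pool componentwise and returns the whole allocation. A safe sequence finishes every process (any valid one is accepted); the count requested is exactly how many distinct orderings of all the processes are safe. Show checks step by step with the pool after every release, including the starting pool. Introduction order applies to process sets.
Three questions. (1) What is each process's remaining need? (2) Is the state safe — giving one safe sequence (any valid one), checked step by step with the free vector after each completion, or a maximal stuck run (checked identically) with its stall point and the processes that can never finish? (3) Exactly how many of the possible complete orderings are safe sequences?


(1) Remaining need (order R1, R4):
  T2: (2, 1)
  T6: (0, 2)
  T5: (3, 1)
  T8: (2, 1)
  T3: (1, 1)
(2) SAFE. One safe sequence: T6, T3, T8, T5, T2.
Key observation: at T6 the run first touches a limit — (0, 2) against (0, 2), exact on a resource it actually requests.
Verifying each step:
  pool = (0, 2)
  T6 needs (0, 2) <= (0, 2) -> finishes; pool += (2, 2) = (2, 4)
  T3 needs (1, 1) <= (2, 4) -> finishes; pool += (0, 1) = (2, 5)
  T8 needs (2, 1) <= (2, 5) -> finishes; pool += (1, 2) = (3, 7)
  T5 needs (3, 1) <= (3, 7) -> finishes; pool += (1, 2) = (4, 9)
  T2 needs (2, 1) <= (4, 9) -> finishes; pool += (2, 0) = (6, 9)
(3) Exactly 16 of the possible complete orderings are safe sequences.


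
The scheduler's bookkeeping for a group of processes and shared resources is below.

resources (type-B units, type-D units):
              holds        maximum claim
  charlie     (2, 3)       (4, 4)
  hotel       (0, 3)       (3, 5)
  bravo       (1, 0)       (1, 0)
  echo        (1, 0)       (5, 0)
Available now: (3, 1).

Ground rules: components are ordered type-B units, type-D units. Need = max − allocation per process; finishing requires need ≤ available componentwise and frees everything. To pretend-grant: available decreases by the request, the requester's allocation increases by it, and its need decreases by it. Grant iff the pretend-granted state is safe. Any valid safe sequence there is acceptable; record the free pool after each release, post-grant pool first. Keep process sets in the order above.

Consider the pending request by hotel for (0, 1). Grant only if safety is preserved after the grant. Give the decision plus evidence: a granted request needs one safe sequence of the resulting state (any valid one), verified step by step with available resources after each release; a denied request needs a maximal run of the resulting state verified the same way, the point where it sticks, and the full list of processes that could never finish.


DENY: after the grant no complete ordering would exist.
Key observation: even finishing bravo, echo leaves just (5, 0) free — too little type-D units for any of the remaining processes.
After a pretend grant, a maximal execution: bravo, echo — then nothing else fits. Walking it through:
  pool = (3, 0)
  bravo needs (0, 0) <= (3, 0) -> finishes; pool += (1, 0) = (4, 0)
  echo needs (4, 0) <= (4, 0) -> finishes; pool += (1, 0) = (5, 0)
  charlie still needs (2, 1) but only (5, 0) is free — short on type-D units
  hotel still needs (3, 1) but only (5, 0) is free — short on type-D units
Had the request been granted, charlie and hotel could never finish.


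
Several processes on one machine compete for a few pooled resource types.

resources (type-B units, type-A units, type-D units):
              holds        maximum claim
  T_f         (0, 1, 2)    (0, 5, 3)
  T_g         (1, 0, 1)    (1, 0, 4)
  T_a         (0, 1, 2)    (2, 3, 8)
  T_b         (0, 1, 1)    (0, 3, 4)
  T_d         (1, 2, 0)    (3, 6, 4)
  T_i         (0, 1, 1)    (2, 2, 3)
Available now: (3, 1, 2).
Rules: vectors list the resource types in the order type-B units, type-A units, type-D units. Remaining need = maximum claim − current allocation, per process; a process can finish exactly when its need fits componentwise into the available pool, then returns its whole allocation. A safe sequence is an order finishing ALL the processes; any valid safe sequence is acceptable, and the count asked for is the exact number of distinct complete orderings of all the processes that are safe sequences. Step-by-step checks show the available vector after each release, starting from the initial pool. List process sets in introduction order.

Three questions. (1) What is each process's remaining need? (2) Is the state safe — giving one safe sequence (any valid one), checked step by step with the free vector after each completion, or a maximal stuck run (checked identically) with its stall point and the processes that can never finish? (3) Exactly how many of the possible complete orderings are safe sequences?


(1) Need matrix, components ordered type-B units, type-A units, type-D units:
  T_f: (0, 4, 1)
  T_g: (0, 0, 3)
  T_a: (2, 2, 6)
  T_b: (0, 2, 3)
  T_d: (2, 4, 4)
  T_i: (2, 1, 2)
(2) The state is UNSAFE.
Key observation: after T_i, T_g, T_b the pool peaks at (4, 3, 5), and each blocked process is short somewhere: T_f on type-A units; T_a on type-D units; T_d on type-A units.
Going as far as possible: T_i, T_g, T_b; after that, nothing fits. Check, step by step:
  pool = (3, 1, 2)
  T_i needs (2, 1, 2) <= (3, 1, 2) -> finishes; pool += (0, 1, 1) = (3, 2, 3)
  T_g needs (0, 0, 3) <= (3, 2, 3) -> finishes; pool += (1, 0, 1) = (4, 2, 4)
  T_b needs (0, 2, 3) <= (4, 2, 4) -> finishes; pool += (0, 1, 1) = (4, 3, 5)
  blocked: T_f wants (0, 4, 1), pool (4, 3, 5) — not enough type-A units
  blocked: T_a wants (2, 2, 6), pool (4, 3, 5) — not enough type-D units
  blocked: T_d wants (2, 4, 4), pool (4, 3, 5) — not enough type-A units
Permanently blocked: T_f, T_a and T_d.
(3) The exact count: 0 of the possible complete orderings are safe sequences.


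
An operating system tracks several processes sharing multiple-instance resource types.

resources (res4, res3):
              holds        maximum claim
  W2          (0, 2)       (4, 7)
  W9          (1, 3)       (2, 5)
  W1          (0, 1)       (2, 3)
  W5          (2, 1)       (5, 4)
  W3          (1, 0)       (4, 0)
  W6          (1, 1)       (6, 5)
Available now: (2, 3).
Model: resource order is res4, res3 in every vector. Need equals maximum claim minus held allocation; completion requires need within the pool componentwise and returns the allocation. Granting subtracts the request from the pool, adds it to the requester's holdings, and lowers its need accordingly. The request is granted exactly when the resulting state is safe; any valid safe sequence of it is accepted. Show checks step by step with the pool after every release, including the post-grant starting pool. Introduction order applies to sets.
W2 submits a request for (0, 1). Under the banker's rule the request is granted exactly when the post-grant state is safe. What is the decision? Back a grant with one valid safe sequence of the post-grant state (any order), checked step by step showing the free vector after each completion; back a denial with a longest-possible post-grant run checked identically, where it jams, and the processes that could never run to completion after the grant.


GRANT. The post-grant state is safe; one safe sequence: W1, W9, W5, W6, W2, W3.
Key observation: the grant leaves (2, 2) free — enough for W1, whose release restarts the cascade.
Step-by-step check of the post-grant state:
  pool = (2, 2)
  run W1 (needs (2, 2), free (2, 2)); after release of (0, 1) the pool is (2, 3)
  run W9 (needs (1, 2), free (2, 3)); after release of (1, 3) the pool is (3, 6)
  run W5 (needs (3, 3), free (3, 6)); after release of (2, 1) the pool is (5, 7)
  run W6 (needs (5, 4), free (5, 7)); after release of (1, 1) the pool is (6, 8)
  run W2 (needs (4, 4), free (6, 8)); after release of (0, 3) the pool is (6, 11)
  run W3 (needs (3, 0), free (6, 11)); after release of (1, 0) the pool is (7, 11)


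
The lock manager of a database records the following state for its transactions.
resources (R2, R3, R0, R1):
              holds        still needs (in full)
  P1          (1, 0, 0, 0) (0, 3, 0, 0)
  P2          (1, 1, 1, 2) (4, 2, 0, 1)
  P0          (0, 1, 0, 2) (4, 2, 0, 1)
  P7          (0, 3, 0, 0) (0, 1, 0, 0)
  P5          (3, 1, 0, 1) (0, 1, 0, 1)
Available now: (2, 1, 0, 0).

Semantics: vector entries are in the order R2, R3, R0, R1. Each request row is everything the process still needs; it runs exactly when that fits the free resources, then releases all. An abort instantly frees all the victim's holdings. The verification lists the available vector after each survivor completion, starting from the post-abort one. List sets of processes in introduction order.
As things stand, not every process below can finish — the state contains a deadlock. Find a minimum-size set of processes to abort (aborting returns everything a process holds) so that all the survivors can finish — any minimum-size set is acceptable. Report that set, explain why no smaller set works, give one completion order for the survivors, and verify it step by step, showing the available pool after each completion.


The answer: abort P0.
Key observation: before aborting P0, P5 was permanently blocked — no order could ever run it; afterwards it completes at step 1.
Why nothing smaller works: aborting no one leaves the state deadlocked as given.
Survivors finish in the order: P5, P2, P7, P1. Walking it through (pool after the aborts first):
  pool = (2, 2, 0, 2)
  P5: need (0, 1, 0, 1) fits (2, 2, 0, 2); releases (3, 1, 0, 1), pool now (5, 3, 0, 3)
  P2: need (4, 2, 0, 1) fits (5, 3, 0, 3); releases (1, 1, 1, 2), pool now (6, 4, 1, 5)
  P7: need (0, 1, 0, 0) fits (6, 4, 1, 5); releases (0, 3, 0, 0), pool now (6, 7, 1, 5)
  P1: need (0, 3, 0, 0) fits (6, 7, 1, 5); releases (1, 0, 0, 0), pool now (7, 7, 1, 5)


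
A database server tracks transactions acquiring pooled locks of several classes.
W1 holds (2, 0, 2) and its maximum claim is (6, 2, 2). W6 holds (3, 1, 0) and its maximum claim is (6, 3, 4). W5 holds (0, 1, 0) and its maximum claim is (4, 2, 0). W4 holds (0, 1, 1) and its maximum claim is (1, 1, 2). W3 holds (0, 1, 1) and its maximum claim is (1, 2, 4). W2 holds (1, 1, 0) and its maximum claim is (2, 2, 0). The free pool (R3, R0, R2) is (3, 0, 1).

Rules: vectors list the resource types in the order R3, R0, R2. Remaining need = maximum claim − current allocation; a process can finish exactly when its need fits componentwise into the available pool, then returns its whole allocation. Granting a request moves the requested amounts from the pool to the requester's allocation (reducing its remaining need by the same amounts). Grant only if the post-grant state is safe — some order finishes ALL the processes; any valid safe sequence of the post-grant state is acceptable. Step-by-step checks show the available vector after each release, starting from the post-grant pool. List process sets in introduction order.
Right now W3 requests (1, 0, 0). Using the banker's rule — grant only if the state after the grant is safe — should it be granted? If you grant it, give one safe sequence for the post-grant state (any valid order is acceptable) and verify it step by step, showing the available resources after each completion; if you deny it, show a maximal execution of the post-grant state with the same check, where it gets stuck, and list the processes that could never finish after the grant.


DENY. Granting would leave the state unsafe.
Key observation: after W4, W2 the pool peaks at (3, 2, 2), and each blocked process is short somewhere: W1 on R3; W6 on R2; W5 on R3; W3 on R2.
After a pretend grant, a maximal execution: W4, W2 — then nothing else fits. Step-by-step check:
  pool = (2, 0, 1)
  run W4 (needs (1, 0, 1), free (2, 0, 1)); after release of (0, 1, 1) the pool is (2, 1, 2)
  run W2 (needs (1, 1, 0), free (2, 1, 2)); after release of (1, 1, 0) the pool is (3, 2, 2)
  W1 cannot run: need (4, 2, 0) vs free (3, 2, 2) (insufficient R3)
  W6 cannot run: need (3, 2, 4) vs free (3, 2, 2) (insufficient R2)
  W5 cannot run: need (4, 1, 0) vs free (3, 2, 2) (insufficient R3)
  W3 cannot run: need (0, 1, 3) vs free (3, 2, 2) (insufficient R2)
Processes that could never finish after the grant: W1, W6, W5 and W3.
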